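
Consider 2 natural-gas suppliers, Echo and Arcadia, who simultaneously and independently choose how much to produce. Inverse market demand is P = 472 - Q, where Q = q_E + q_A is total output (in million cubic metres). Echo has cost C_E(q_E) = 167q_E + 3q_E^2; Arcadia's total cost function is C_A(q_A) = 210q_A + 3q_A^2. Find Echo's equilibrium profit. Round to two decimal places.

Echo's profit: π_E = (472 - Q)q_E - (167q_E + 3q_E²). Setting ∂π_E/∂q_E = 0: 305 - 8q_E - (q_A) = 0.
Arcadia's profit: π_A = (472 - Q)q_A - (210q_A + 3q_A²). Setting ∂π_A/∂q_A = 0: 262 - 8q_A - (q_E) = 0.
Rearranging gives the reaction functions q_E = (305 - q_A)/8 and q_A = (262 - q_E)/8.
Solving the pair: q_E = 242/7, q_A = 199/7.
Price P = 472 - 63 = 409.
Echo's profit: 409·(242/7) - 167·(242/7) - 3(242/7)² = 4780.7347.

4780.73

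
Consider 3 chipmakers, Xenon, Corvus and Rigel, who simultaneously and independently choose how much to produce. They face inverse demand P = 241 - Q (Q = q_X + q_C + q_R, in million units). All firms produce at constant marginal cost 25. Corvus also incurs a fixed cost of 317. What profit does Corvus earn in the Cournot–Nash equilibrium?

Each firm earns π_i = (241 - Q)q_i - 25q_i.
Setting ∂π_i/∂q_i = 0 with rivals' quantities fixed: 216 - 2q_i - Σ_{j≠i} q_j = 0.
By symmetry each firm produces the same amount; substituting Σ_{j≠i} q_j = 2q_i yields q_i = 216/4 = 54.
Price P = 241 - 162 = 79.
Corvus's profit: (79 - 25)·54 - 317 = 2599.

2599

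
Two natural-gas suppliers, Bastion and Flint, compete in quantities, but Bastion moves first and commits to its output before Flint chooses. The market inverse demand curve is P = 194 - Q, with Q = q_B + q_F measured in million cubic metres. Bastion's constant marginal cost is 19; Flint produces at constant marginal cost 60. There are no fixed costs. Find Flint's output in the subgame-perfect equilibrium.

13

Solve by backward induction. Given q_B, the follower Flint maximises π_F = (194 - q_B - q_F)q_F - 60q_F.
∂π_F/∂q_F = 134 - q_B - 2q_F = 0 gives the reaction function q_F = (134 - q_B)/2.
The leader anticipates this reaction. Substituting into P = 194 - Q gives P = 127 - (1/2)q_B, so π_B = (127 - (1/2)q_B)q_B - 19q_B.
Leader FOC: 108 - q_B = 0, so q_B = 108.
Then q_F = (134 - 108)/2 = 13.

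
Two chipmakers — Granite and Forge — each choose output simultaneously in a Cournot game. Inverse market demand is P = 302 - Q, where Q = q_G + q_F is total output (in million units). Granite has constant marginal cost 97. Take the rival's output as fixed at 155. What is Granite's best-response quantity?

25

With the rival's output fixed at 155, Granite's profit is π_G = (302 - 155 - q_G)q_G - (97q_G) = (147 - q_G)q_G - (97q_G).
∂π_G/∂q_G = 50 - 2q_G = 0, so q_G = 25.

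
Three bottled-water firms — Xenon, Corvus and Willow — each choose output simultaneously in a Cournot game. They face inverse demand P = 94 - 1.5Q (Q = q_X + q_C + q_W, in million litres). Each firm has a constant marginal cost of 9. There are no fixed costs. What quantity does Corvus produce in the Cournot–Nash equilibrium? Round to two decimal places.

Each firm earns π_i = (94 - 1.5Q)q_i - 9q_i.
Setting ∂π_i/∂q_i = 0 with rivals' quantities fixed: 85 - 3q_i - (3/2)·Σ_{j≠i} q_j = 0.
By symmetry each firm produces the same amount; substituting Σ_{j≠i} q_j = 2q_i yields q_i = 85/6.

14.17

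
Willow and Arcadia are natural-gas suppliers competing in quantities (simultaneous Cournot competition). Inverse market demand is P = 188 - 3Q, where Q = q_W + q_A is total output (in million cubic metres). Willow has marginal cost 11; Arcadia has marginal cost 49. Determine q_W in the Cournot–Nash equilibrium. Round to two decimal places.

23.89

Willow's profit: π_W = (188 - 3Q)q_W - (11q_W). Setting ∂π_W/∂q_W = 0: 177 - 6q_W - 3(q_A) = 0.
Arcadia's profit: π_A = (188 - 3Q)q_A - (49q_A). Setting ∂π_A/∂q_A = 0: 139 - 6q_A - 3(q_W) = 0.
So q_W = (177 - 3q_A)/6 and q_A = (139 - 3q_W)/6.
Solving the pair: q_W = 215/9, q_A = 101/9.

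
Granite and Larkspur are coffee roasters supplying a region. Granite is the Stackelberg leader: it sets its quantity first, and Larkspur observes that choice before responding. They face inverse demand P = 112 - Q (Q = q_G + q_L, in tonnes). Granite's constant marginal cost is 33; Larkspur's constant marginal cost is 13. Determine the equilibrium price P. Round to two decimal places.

Solve by backward induction. Given q_G, the follower Larkspur maximises π_L = (112 - q_G - q_L)q_L - 13q_L.
Setting the follower's marginal profit to zero, 99 - q_G - 2q_L = 0, i.e. q_L = (99 - q_G)/2.
Granite substitutes q_L(q_G) into its own profit: π_G = q_G(112 - q_G - (99 - q_G)/2) - 33q_G = (125/2 - (1/2)q_G)q_G - 33q_G.
Maximising: ∂π_G/∂q_G = 59/2 - q_G = 0, giving q_G = 59/2.
Then q_L = (99 - 59/2)/2 = 139/4.
Total output Q = 257/4, so price P = 112 - 257/4 = 191/4.

47.75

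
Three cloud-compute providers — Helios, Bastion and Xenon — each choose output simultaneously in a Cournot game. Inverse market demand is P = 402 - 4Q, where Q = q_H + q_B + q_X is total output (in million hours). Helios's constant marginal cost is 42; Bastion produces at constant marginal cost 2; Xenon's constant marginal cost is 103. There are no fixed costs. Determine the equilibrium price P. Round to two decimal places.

137.25

Helios's profit: π_H = (402 - 4Q)q_H - (42q_H). Setting ∂π_H/∂q_H = 0: 360 - 8q_H - 4(q_B + q_X) = 0.
Bastion's profit: π_B = (402 - 4Q)q_B - (2q_B). Setting ∂π_B/∂q_B = 0: 400 - 8q_B - 4(q_H + q_X) = 0.
Xenon's profit: π_X = (402 - 4Q)q_X - (103q_X). Setting ∂π_X/∂q_X = 0: 299 - 8q_X - 4(q_H + q_B) = 0.
Summing all 3 equations gives 1059 − 16Q = 0, hence Q = 1059/16.
Back-substituting: q_H = (360 − 1059/4)/4 = 381/16, q_B = (400 − 1059/4)/4 = 541/16, q_X = (299 − 1059/4)/4 = 137/16.
Total output Q = 1059/16, so price P = 402 - 4·(1059/16) = 549/4.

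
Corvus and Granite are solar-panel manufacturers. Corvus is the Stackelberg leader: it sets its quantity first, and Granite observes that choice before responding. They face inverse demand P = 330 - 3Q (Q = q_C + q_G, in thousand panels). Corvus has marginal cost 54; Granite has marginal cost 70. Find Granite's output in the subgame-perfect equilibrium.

19

Solve by backward induction. Given q_C, the follower Granite maximises π_G = (330 - 3q_C - 3q_G)q_G - 70q_G.
∂π_G/∂q_G = 260 - 3q_C - 6q_G = 0 gives the reaction function q_G = (260 - 3q_C)/6.
The leader anticipates this reaction. Substituting into P = 330 - 3Q gives P = 200 - (3/2)q_C, so π_C = (200 - (3/2)q_C)q_C - 54q_C.
The leader's first-order condition 146 - 3q_C = 0 yields q_C = 146/3.
Then q_G = (260 - 3·(146/3))/6 = 19.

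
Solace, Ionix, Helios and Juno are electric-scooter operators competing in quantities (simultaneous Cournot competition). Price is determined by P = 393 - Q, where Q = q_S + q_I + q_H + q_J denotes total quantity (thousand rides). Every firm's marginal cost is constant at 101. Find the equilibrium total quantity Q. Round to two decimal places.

233.60

A representative firm's profit is π_i = q_i(393 - Q) - 101q_i.
Setting ∂π_i/∂q_i = 0 with rivals' quantities fixed: 292 - 2q_i - Σ_{j≠i} q_j = 0.
By symmetry each firm produces the same amount; substituting Σ_{j≠i} q_j = 3q_i yields q_i = 292/5.
Total output Q = 292/5 + 292/5 + 292/5 + 292/5 = 1168/5.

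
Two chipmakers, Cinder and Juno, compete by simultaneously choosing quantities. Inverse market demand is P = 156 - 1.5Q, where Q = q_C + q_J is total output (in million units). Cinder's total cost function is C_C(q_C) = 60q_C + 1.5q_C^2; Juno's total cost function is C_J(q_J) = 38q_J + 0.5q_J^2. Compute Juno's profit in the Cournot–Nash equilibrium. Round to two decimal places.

1344.84

Cinder's profit: π_C = (156 - 1.5Q)q_C - (60q_C + (3/2)q_C²). Setting ∂π_C/∂q_C = 0: 96 - 6q_C - (3/2)(q_J) = 0.
Juno's profit: π_J = (156 - 1.5Q)q_J - (38q_J + (1/2)q_J²). Setting ∂π_J/∂q_J = 0: 118 - 4q_J - (3/2)(q_C) = 0.
Best responses: q_C = (96 - (3/2)q_J)/6, q_J = (118 - (3/2)q_C)/4.
Solving the pair: q_C = 276/29, q_J = 752/29.
Price P = 156 - (3/2)·(1028/29) = 102.8276.
Juno's profit: 102.8276·(752/29) - 38·(752/29) - (1/2)(752/29)² = 1344.8371.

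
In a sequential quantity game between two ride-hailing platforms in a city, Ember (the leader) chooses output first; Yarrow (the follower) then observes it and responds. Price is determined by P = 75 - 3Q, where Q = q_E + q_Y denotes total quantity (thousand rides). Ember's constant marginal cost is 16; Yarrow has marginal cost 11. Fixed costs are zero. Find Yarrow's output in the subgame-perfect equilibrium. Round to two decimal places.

6.17

The follower Yarrow best-responds to any q_E: π_Y = (75 - 3Q)q_Y - 11q_Y.
∂π_Y/∂q_Y = 64 - 3q_E - 6q_Y = 0 gives the reaction function q_Y = (64 - 3q_E)/6.
Ember substitutes q_Y(q_E) into its own profit: π_E = q_E(75 - 3q_E - (64 - 3q_E)/2) - 16q_E = (43 - (3/2)q_E)q_E - 16q_E.
The leader's first-order condition 27 - 3q_E = 0 yields q_E = 9.
Then q_Y = (64 - 3·9)/6 = 37/6.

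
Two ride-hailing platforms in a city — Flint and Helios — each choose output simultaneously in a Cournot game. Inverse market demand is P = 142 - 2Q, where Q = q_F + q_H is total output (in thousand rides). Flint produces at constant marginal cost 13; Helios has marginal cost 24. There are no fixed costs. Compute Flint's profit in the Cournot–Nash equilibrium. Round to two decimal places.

1088.89

Flint's profit: π_F = (142 - 2Q)q_F - (13q_F). Setting ∂π_F/∂q_F = 0: 129 - 4q_F - 2(q_H) = 0.
Helios's first-order condition: 118 - 4q_H - 2(q_F) = 0.
Rearranging gives the reaction functions q_F = (129 - 2q_H)/4 and q_H = (118 - 2q_F)/4.
Substituting one into the other gives q_F = 70/3 and q_H = 107/6.
Price P = 142 - 2·(247/6) = 179/3.
Flint's profit: (179/3 - 13)·(70/3) = 1088.8889.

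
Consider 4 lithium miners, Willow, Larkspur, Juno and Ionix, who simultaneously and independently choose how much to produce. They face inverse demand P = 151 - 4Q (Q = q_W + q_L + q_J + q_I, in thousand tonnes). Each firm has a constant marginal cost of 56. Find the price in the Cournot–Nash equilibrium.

A representative firm's profit is π_i = q_i(151 - 4Q) - 56q_i.
First-order condition (treating rivals' output as given): 95 - 8q_i - 4·Σ_{j≠i} q_j = 0.
By symmetry each firm produces the same amount; substituting Σ_{j≠i} q_j = 3q_i yields q_i = 95/20 = 19/4.
Total output Q = 19, so price P = 151 - 4·19 = 75.

75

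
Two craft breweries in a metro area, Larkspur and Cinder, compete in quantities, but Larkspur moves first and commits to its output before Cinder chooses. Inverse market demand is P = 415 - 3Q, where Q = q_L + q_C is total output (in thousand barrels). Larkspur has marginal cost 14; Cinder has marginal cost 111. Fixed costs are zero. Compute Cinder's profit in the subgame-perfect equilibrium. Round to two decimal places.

The follower Cinder best-responds to any q_L: π_C = (415 - 3Q)q_C - 111q_C.
Follower FOC: 304 - 3q_L - 6q_C = 0, so q_C(q_L) = (304 - 3q_L)/6.
Larkspur substitutes q_C(q_L) into its own profit: π_L = q_L(415 - 3q_L - (304 - 3q_L)/2) - 14q_L = (263 - (3/2)q_L)q_L - 14q_L.
Maximising: ∂π_L/∂q_L = 249 - 3q_L = 0, giving q_L = 83.
Then q_C = (304 - 3·83)/6 = 55/6.
Price P = 415 - 3·(553/6) = 277/2.
Cinder's profit: (277/2 - 111)·(55/6) = 252.0833.

252.08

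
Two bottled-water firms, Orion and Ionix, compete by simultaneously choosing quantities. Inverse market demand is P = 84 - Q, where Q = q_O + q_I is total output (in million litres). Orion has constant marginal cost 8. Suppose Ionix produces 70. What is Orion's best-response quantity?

With the rival's output fixed at 70, Orion's profit is π_O = (84 - 70 - q_O)q_O - (8q_O) = (14 - q_O)q_O - (8q_O).
∂π_O/∂q_O = 6 - 2q_O = 0, so q_O = 3.

3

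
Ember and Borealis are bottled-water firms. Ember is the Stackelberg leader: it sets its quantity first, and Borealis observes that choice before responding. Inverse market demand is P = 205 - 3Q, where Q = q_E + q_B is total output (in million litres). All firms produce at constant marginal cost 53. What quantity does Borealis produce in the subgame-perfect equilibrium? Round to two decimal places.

The follower Borealis best-responds to any q_E: π_B = (205 - 3Q)q_B - 53q_B.
Setting the follower's marginal profit to zero, 152 - 3q_E - 6q_B = 0, i.e. q_B = (152 - 3q_E)/6.
Ember substitutes q_B(q_E) into its own profit: π_E = q_E(205 - 3q_E - (152 - 3q_E)/2) - 53q_E = (129 - (3/2)q_E)q_E - 53q_E.
Maximising: ∂π_E/∂q_E = 76 - 3q_E = 0, giving q_E = 76/3.
Then q_B = (152 - 3·(76/3))/6 = 38/3.

12.67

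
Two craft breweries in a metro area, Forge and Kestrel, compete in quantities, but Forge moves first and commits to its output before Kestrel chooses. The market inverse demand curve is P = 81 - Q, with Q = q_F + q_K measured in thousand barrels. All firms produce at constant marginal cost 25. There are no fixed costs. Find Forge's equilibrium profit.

Solve by backward induction. Given q_F, the follower Kestrel maximises π_K = (81 - q_F - q_K)q_K - 25q_K.
∂π_K/∂q_K = 56 - q_F - 2q_K = 0 gives the reaction function q_K = (56 - q_F)/2.
The leader anticipates this reaction. Substituting into P = 81 - Q gives P = 53 - (1/2)q_F, so π_F = (53 - (1/2)q_F)q_F - 25q_F.
Maximising: ∂π_F/∂q_F = 28 - q_F = 0, giving q_F = 28.
Then q_K = (56 - 28)/2 = 14.
Price P = 81 - 42 = 39.
Forge's profit: (39 - 25)·28 = 392.

392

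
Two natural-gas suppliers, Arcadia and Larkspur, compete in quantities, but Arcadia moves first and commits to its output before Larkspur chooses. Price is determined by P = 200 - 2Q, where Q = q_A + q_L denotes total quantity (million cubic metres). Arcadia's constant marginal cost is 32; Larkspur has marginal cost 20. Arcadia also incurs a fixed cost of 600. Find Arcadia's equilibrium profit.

921

Solve by backward induction. Given q_A, the follower Larkspur maximises π_L = (200 - 2q_A - 2q_L)q_L - 20q_L.
∂π_L/∂q_L = 180 - 2q_A - 4q_L = 0 gives the reaction function q_L = (180 - 2q_A)/4.
The leader anticipates this reaction. Substituting into P = 200 - 2Q gives P = 110 - q_A, so π_A = (110 - q_A)q_A - 32q_A.
The leader's first-order condition 78 - 2q_A = 0 yields q_A = 39.
Then q_L = (180 - 2·39)/4 = 51/2.
Price P = 200 - 2·(129/2) = 71.
Arcadia's profit: (71 - 32)·39 - 600 = 921.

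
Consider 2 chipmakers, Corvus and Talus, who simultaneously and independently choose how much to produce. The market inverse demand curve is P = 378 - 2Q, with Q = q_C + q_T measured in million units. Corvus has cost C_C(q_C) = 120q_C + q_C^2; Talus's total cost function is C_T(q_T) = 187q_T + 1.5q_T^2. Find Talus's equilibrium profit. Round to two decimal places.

Corvus's profit: π_C = (378 - 2Q)q_C - (120q_C + q_C²). Setting ∂π_C/∂q_C = 0: 258 - 6q_C - 2(q_T) = 0.
Talus's first-order condition: 191 - 7q_T - 2(q_C) = 0.
Best responses: q_C = (258 - 2q_T)/6, q_T = (191 - 2q_C)/7.
Substituting one into the other gives q_C = 712/19 and q_T = 315/19.
Price P = 378 - 2·(1027/19) = 269.8947.
Talus's profit: 269.8947·(315/19) - 187·(315/19) - (3/2)(315/19)² = 962.0152.

962.02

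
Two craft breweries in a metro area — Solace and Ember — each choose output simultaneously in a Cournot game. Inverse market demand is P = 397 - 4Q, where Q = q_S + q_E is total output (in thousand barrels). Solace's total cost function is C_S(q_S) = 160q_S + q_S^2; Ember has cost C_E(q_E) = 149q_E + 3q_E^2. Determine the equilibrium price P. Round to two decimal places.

Solace's profit: π_S = (397 - 4Q)q_S - (160q_S + q_S²). Setting ∂π_S/∂q_S = 0: 237 - 10q_S - 4(q_E) = 0.
Ember's first-order condition: 248 - 14q_E - 4(q_S) = 0.
Rearranging gives the reaction functions q_S = (237 - 4q_E)/10 and q_E = (248 - 4q_S)/14.
Substituting one into the other gives q_S = 1163/62 and q_E = 383/31.
Total output Q = 1929/62, so price P = 397 - 4·(1929/62) = 272.5484.

272.55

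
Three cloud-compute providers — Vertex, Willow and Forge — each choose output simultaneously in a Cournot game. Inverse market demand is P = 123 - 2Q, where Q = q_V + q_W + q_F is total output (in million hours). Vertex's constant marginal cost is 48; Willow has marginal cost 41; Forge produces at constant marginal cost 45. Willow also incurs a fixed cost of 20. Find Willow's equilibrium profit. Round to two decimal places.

250.28

Vertex's profit: π_V = (123 - 2Q)q_V - (48q_V). Setting ∂π_V/∂q_V = 0: 75 - 4q_V - 2(q_W + q_F) = 0.
Willow's profit: π_W = (123 - 2Q)q_W - (41q_W). Setting ∂π_W/∂q_W = 0: 82 - 4q_W - 2(q_V + q_F) = 0.
Forge's first-order condition: 78 - 4q_F - 2(q_V + q_W) = 0.
Adding the 3 first-order conditions: 235 − 8Q = 0, so Q = 235/8.
Back-substituting: q_V = (75 − 235/4)/2 = 65/8, q_W = (82 − 235/4)/2 = 93/8, q_F = (78 − 235/4)/2 = 77/8.
Price P = 123 - 2·(235/8) = 257/4.
Willow's profit: (257/4 - 41)·(93/8) - 20 = 250.2813.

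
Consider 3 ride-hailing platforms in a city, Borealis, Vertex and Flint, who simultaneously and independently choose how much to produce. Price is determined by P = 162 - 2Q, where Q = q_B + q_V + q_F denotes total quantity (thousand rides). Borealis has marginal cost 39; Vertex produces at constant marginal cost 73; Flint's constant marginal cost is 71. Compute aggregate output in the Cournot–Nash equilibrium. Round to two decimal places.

37.88

Borealis's profit: π_B = (162 - 2Q)q_B - (39q_B). Setting ∂π_B/∂q_B = 0: 123 - 4q_B - 2(q_V + q_F) = 0.
Vertex's profit: π_V = (162 - 2Q)q_V - (73q_V). Setting ∂π_V/∂q_V = 0: 89 - 4q_V - 2(q_B + q_F) = 0.
Flint's profit: π_F = (162 - 2Q)q_F - (71q_F). Setting ∂π_F/∂q_F = 0: 91 - 4q_F - 2(q_B + q_V) = 0.
Summing all 3 equations gives 303 − 8Q = 0, hence Q = 303/8.
Back-substituting: q_B = (123 − 303/4)/2 = 189/8, q_V = (89 − 303/4)/2 = 53/8, q_F = (91 − 303/4)/2 = 61/8.
Total output Q = 189/8 + 53/8 + 61/8 = 303/8.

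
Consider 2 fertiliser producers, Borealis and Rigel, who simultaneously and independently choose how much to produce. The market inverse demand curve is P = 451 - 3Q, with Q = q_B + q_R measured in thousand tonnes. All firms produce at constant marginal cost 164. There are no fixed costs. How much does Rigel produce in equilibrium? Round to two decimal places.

31.89

A representative firm's profit is π_i = q_i(451 - 3Q) - 164q_i.
Setting ∂π_i/∂q_i = 0 with rivals' quantities fixed: 287 - 6q_i - 3q_j = 0.
With identical firms every q_j equals q_i, so q_j = q_i and 287 = 9q_i, giving q_i = 287/9.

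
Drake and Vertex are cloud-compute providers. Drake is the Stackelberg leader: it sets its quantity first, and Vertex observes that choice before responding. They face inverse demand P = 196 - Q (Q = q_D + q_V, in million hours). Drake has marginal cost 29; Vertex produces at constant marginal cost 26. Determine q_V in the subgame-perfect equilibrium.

Solve by backward induction. Given q_D, the follower Vertex maximises π_V = (196 - q_D - q_V)q_V - 26q_V.
∂π_V/∂q_V = 170 - q_D - 2q_V = 0 gives the reaction function q_V = (170 - q_D)/2.
The leader anticipates this reaction. Substituting into P = 196 - Q gives P = 111 - (1/2)q_D, so π_D = (111 - (1/2)q_D)q_D - 29q_D.
Leader FOC: 82 - q_D = 0, so q_D = 82.
Then q_V = (170 - 82)/2 = 44.

44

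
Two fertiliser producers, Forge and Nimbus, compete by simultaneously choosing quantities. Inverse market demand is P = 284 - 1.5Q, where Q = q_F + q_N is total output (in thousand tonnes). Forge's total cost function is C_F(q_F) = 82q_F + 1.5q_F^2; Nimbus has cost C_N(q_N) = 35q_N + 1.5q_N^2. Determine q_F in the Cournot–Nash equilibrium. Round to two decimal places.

24.84

Forge's profit: π_F = (284 - 1.5Q)q_F - (82q_F + (3/2)q_F²). Setting ∂π_F/∂q_F = 0: 202 - 6q_F - (3/2)(q_N) = 0.
Nimbus's profit: π_N = (284 - 1.5Q)q_N - (35q_N + (3/2)q_N²). Setting ∂π_N/∂q_N = 0: 249 - 6q_N - (3/2)(q_F) = 0.
Best responses: q_F = (202 - (3/2)q_N)/6, q_N = (249 - (3/2)q_F)/6.
Solving the pair: q_F = 1118/45, q_N = 1588/45.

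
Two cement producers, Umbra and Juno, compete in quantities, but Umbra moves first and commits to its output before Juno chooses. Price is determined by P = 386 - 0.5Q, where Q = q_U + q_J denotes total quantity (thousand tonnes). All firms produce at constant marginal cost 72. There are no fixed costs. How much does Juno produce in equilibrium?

157

The follower Juno best-responds to any q_U: π_J = (386 - 0.5Q)q_J - 72q_J.
∂π_J/∂q_J = 314 - (1/2)q_U - q_J = 0 gives the reaction function q_J = (314 - (1/2)q_U).
The leader anticipates this reaction. Substituting into P = 386 - 0.5Q gives P = 229 - (1/4)q_U, so π_U = (229 - (1/4)q_U)q_U - 72q_U.
Maximising: ∂π_U/∂q_U = 157 - (1/2)q_U = 0, giving q_U = 314.
Then q_J = (314 - (1/2)·314) = 157.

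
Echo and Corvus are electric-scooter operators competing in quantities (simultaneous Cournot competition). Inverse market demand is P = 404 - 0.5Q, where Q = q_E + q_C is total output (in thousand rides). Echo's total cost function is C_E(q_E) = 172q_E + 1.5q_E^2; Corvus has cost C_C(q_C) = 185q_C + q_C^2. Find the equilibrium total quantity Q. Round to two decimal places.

Echo's profit: π_E = (404 - 0.5Q)q_E - (172q_E + (3/2)q_E²). Setting ∂π_E/∂q_E = 0: 232 - 4q_E - (1/2)(q_C) = 0.
Corvus's profit: π_C = (404 - 0.5Q)q_C - (185q_C + q_C²). Setting ∂π_C/∂q_C = 0: 219 - 3q_C - (1/2)(q_E) = 0.
Rearranging gives the reaction functions q_E = (232 - (1/2)q_C)/4 and q_C = (219 - (1/2)q_E)/3.
Substituting one into the other gives q_E = 49.9149 and q_C = 64.6809.
Total output Q = 49.9149 + 64.6809 = 114.5957.

114.60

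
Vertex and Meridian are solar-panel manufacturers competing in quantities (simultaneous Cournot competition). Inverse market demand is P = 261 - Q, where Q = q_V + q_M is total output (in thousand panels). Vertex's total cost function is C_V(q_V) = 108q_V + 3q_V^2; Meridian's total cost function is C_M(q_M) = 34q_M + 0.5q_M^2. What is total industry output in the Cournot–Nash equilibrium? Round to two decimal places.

Vertex's profit: π_V = (261 - Q)q_V - (108q_V + 3q_V²). Setting ∂π_V/∂q_V = 0: 153 - 8q_V - (q_M) = 0.
Meridian's first-order condition: 227 - 3q_M - (q_V) = 0.
Best responses: q_V = (153 - q_M)/8, q_M = (227 - q_V)/3.
Substituting one into the other gives q_V = 232/23 and q_M = 1663/23.
Total output Q = 232/23 + 1663/23 = 1895/23.

82.39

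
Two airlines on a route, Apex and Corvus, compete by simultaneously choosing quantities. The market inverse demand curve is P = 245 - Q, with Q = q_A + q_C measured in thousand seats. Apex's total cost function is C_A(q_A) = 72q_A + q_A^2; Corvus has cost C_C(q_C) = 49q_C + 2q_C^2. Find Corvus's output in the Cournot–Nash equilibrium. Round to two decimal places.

26.57

Apex's profit: π_A = (245 - Q)q_A - (72q_A + q_A²). Setting ∂π_A/∂q_A = 0: 173 - 4q_A - (q_C) = 0.
Corvus's profit: π_C = (245 - Q)q_C - (49q_C + 2q_C²). Setting ∂π_C/∂q_C = 0: 196 - 6q_C - (q_A) = 0.
Best responses: q_A = (173 - q_C)/4, q_C = (196 - q_A)/6.
Solving the pair: q_A = 842/23, q_C = 611/23.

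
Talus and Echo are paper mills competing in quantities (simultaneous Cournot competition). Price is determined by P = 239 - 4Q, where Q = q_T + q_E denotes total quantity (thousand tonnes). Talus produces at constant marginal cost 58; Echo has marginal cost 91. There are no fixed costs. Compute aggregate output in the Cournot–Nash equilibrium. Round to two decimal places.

27.42

Talus's profit: π_T = (239 - 4Q)q_T - (58q_T). Setting ∂π_T/∂q_T = 0: 181 - 8q_T - 4(q_E) = 0.
Echo's first-order condition: 148 - 8q_E - 4(q_T) = 0.
Best responses: q_T = (181 - 4q_E)/8, q_E = (148 - 4q_T)/8.
Solving the pair: q_T = 107/6, q_E = 115/12.
Total output Q = 107/6 + 115/12 = 329/12.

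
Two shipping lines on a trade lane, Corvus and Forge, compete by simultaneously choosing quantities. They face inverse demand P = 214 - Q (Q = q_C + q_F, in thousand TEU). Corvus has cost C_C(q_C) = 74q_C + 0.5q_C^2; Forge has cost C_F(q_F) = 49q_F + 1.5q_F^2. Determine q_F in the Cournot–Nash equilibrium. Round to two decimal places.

25.36

Corvus's profit: π_C = (214 - Q)q_C - (74q_C + (1/2)q_C²). Setting ∂π_C/∂q_C = 0: 140 - 3q_C - (q_F) = 0.
Forge's profit: π_F = (214 - Q)q_F - (49q_F + (3/2)q_F²). Setting ∂π_F/∂q_F = 0: 165 - 5q_F - (q_C) = 0.
So q_C = (140 - q_F)/3 and q_F = (165 - q_C)/5.
Substituting one into the other gives q_C = 535/14 and q_F = 355/14.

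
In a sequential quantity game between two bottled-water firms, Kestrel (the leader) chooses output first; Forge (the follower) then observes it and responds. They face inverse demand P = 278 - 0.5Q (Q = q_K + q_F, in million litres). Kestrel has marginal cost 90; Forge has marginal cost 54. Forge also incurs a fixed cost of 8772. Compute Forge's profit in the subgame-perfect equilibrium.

2180

Solve by backward induction. Given q_K, the follower Forge maximises π_F = (278 - (1/2)q_K - (1/2)q_F)q_F - 54q_F.
∂π_F/∂q_F = 224 - (1/2)q_K - q_F = 0 gives the reaction function q_F = (224 - (1/2)q_K).
Kestrel substitutes q_F(q_K) into its own profit: π_K = q_K(278 - (1/2)q_K - (224 - (1/2)q_K)/2) - 90q_K = (166 - (1/4)q_K)q_K - 90q_K.
The leader's first-order condition 76 - (1/2)q_K = 0 yields q_K = 152.
Then q_F = (224 - (1/2)·152) = 148.
Price P = 278 - (1/2)·300 = 128.
Forge's profit: (128 - 54)·148 - 8772 = 2180.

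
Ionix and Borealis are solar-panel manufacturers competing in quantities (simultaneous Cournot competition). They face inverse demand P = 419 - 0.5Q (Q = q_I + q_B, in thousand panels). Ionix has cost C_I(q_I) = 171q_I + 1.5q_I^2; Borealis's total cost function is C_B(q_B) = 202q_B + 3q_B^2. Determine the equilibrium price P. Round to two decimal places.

376.27

Ionix's profit: π_I = (419 - 0.5Q)q_I - (171q_I + (3/2)q_I²). Setting ∂π_I/∂q_I = 0: 248 - 4q_I - (1/2)(q_B) = 0.
Borealis's profit: π_B = (419 - 0.5Q)q_B - (202q_B + 3q_B²). Setting ∂π_B/∂q_B = 0: 217 - 7q_B - (1/2)(q_I) = 0.
Rearranging gives the reaction functions q_I = (248 - (1/2)q_B)/4 and q_B = (217 - (1/2)q_I)/7.
Solving the pair: q_I = 58.6486, q_B = 992/37.
Total output Q = 85.4595, so price P = 419 - (1/2)·85.4595 = 376.2703.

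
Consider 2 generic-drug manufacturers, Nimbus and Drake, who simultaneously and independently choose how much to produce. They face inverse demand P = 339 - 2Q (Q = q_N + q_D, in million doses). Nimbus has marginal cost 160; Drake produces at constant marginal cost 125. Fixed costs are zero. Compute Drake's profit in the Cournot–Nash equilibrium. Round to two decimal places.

3444.50

Nimbus's profit: π_N = (339 - 2Q)q_N - (160q_N). Setting ∂π_N/∂q_N = 0: 179 - 4q_N - 2(q_D) = 0.
Drake's first-order condition: 214 - 4q_D - 2(q_N) = 0.
Rearranging gives the reaction functions q_N = (179 - 2q_D)/4 and q_D = (214 - 2q_N)/4.
Substituting one into the other gives q_N = 24 and q_D = 83/2.
Price P = 339 - 2·(131/2) = 208.
Drake's profit: (208 - 125)·(83/2) = 3444.5000.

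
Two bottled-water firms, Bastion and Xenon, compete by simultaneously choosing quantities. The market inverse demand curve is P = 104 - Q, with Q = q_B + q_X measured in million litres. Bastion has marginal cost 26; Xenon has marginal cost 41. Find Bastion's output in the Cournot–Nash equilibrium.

31

Bastion's profit: π_B = (104 - Q)q_B - (26q_B). Setting ∂π_B/∂q_B = 0: 78 - 2q_B - (q_X) = 0.
Xenon's profit: π_X = (104 - Q)q_X - (41q_X). Setting ∂π_X/∂q_X = 0: 63 - 2q_X - (q_B) = 0.
Rearranging gives the reaction functions q_B = (78 - q_X)/2 and q_X = (63 - q_B)/2.
Substituting one into the other gives q_B = 31 and q_X = 16.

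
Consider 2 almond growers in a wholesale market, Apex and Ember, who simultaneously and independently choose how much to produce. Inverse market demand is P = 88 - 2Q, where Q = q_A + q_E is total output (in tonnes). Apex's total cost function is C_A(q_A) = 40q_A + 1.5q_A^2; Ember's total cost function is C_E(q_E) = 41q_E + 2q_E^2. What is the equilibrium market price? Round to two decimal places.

67.88

Apex's profit: π_A = (88 - 2Q)q_A - (40q_A + (3/2)q_A²). Setting ∂π_A/∂q_A = 0: 48 - 7q_A - 2(q_E) = 0.
Ember's first-order condition: 47 - 8q_E - 2(q_A) = 0.
So q_A = (48 - 2q_E)/7 and q_E = (47 - 2q_A)/8.
Solving the pair: q_A = 145/26, q_E = 233/52.
Total output Q = 523/52, so price P = 88 - 2·(523/52) = 1765/26.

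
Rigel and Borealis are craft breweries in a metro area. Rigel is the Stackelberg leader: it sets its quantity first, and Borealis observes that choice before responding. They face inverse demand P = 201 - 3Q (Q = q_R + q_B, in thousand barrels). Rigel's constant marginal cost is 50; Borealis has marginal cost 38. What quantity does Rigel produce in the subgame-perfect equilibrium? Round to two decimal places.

The follower Borealis best-responds to any q_R: π_B = (201 - 3Q)q_B - 38q_B.
Setting the follower's marginal profit to zero, 163 - 3q_R - 6q_B = 0, i.e. q_B = (163 - 3q_R)/6.
Rigel substitutes q_B(q_R) into its own profit: π_R = q_R(201 - 3q_R - (163 - 3q_R)/2) - 50q_R = (239/2 - (3/2)q_R)q_R - 50q_R.
The leader's first-order condition 139/2 - 3q_R = 0 yields q_R = 139/6.
Then q_B = (163 - 3·(139/6))/6 = 187/12.

23.17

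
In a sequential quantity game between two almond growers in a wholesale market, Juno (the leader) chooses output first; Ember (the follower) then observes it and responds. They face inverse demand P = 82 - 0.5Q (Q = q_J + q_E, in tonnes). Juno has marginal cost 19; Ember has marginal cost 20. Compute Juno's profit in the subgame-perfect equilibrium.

1024

Solve by backward induction. Given q_J, the follower Ember maximises π_E = (82 - (1/2)q_J - (1/2)q_E)q_E - 20q_E.
∂π_E/∂q_E = 62 - (1/2)q_J - q_E = 0 gives the reaction function q_E = (62 - (1/2)q_J).
The leader anticipates this reaction. Substituting into P = 82 - 0.5Q gives P = 51 - (1/4)q_J, so π_J = (51 - (1/4)q_J)q_J - 19q_J.
The leader's first-order condition 32 - (1/2)q_J = 0 yields q_J = 64.
Then q_E = (62 - (1/2)·64) = 30.
Price P = 82 - (1/2)·94 = 35.
Juno's profit: (35 - 19)·64 = 1024.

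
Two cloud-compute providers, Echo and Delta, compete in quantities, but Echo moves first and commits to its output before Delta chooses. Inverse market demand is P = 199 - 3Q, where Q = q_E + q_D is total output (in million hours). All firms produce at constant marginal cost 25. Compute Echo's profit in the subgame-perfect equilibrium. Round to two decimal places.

Solve by backward induction. Given q_E, the follower Delta maximises π_D = (199 - 3q_E - 3q_D)q_D - 25q_D.
Follower FOC: 174 - 3q_E - 6q_D = 0, so q_D(q_E) = (174 - 3q_E)/6.
The leader anticipates this reaction. Substituting into P = 199 - 3Q gives P = 112 - (3/2)q_E, so π_E = (112 - (3/2)q_E)q_E - 25q_E.
Leader FOC: 87 - 3q_E = 0, so q_E = 29.
Then q_D = (174 - 3·29)/6 = 29/2.
Price P = 199 - 3·(87/2) = 137/2.
Echo's profit: (137/2 - 25)·29 = 1261.5000.

1261.50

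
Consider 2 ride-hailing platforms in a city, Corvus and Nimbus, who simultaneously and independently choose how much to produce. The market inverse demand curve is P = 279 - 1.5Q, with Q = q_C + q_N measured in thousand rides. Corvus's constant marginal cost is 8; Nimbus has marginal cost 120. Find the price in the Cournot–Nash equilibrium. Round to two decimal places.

135.67

Corvus's profit: π_C = (279 - 1.5Q)q_C - (8q_C). Setting ∂π_C/∂q_C = 0: 271 - 3q_C - (3/2)(q_N) = 0.
Nimbus's profit: π_N = (279 - 1.5Q)q_N - (120q_N). Setting ∂π_N/∂q_N = 0: 159 - 3q_N - (3/2)(q_C) = 0.
Rearranging gives the reaction functions q_C = (271 - (3/2)q_N)/3 and q_N = (159 - (3/2)q_C)/3.
Solving the pair: q_C = 766/9, q_N = 94/9.
Total output Q = 860/9, so price P = 279 - (3/2)·(860/9) = 407/3.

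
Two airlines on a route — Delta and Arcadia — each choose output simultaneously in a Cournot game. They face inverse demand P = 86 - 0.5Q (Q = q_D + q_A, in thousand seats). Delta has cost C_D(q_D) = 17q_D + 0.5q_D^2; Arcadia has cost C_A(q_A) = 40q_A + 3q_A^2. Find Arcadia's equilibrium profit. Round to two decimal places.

Delta's profit: π_D = (86 - 0.5Q)q_D - (17q_D + (1/2)q_D²). Setting ∂π_D/∂q_D = 0: 69 - 2q_D - (1/2)(q_A) = 0.
Arcadia's profit: π_A = (86 - 0.5Q)q_A - (40q_A + 3q_A²). Setting ∂π_A/∂q_A = 0: 46 - 7q_A - (1/2)(q_D) = 0.
Rearranging gives the reaction functions q_D = (69 - (1/2)q_A)/2 and q_A = (46 - (1/2)q_D)/7.
Substituting one into the other gives q_D = 368/11 and q_A = 46/11.
Price P = 86 - (1/2)·(414/11) = 739/11.
Arcadia's profit: (739/11)·(46/11) - 40·(46/11) - 3(46/11)² = 61.2066.

61.21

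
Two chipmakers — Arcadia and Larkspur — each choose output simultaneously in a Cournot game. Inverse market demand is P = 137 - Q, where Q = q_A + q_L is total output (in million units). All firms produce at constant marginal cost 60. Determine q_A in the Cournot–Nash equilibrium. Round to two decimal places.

A representative firm's profit is π_i = q_i(137 - Q) - 60q_i.
Setting ∂π_i/∂q_i = 0 with rivals' quantities fixed: 77 - 2q_i - q_j = 0.
With identical firms every q_j equals q_i, so q_j = q_i and 77 = 3q_i, giving q_i = 77/3.

25.67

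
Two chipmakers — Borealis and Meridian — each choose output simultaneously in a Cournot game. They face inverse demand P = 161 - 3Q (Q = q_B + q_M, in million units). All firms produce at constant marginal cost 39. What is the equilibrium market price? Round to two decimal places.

79.67

Each firm earns π_i = (161 - 3Q)q_i - 39q_i.
Setting ∂π_i/∂q_i = 0 with rivals' quantities fixed: 122 - 6q_i - 3q_j = 0.
With identical firms every q_j equals q_i, so q_j = q_i and 122 = 9q_i, giving q_i = 122/9.
Total output Q = 244/9, so price P = 161 - 3·(244/9) = 239/3.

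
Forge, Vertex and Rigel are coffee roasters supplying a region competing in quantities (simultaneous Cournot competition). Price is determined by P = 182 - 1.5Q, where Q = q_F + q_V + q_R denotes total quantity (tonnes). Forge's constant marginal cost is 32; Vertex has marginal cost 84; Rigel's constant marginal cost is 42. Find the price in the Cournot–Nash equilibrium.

Forge's profit: π_F = (182 - 1.5Q)q_F - (32q_F). Setting ∂π_F/∂q_F = 0: 150 - 3q_F - (3/2)(q_V + q_R) = 0.
Vertex's profit: π_V = (182 - 1.5Q)q_V - (84q_V). Setting ∂π_V/∂q_V = 0: 98 - 3q_V - (3/2)(q_F + q_R) = 0.
Rigel's first-order condition: 140 - 3q_R - (3/2)(q_F + q_V) = 0.
Adding the 3 first-order conditions: 388 − 6Q = 0, so Q = 194/3.
Back-substituting: q_F = (150 − 97)/(3/2) = 106/3, q_V = (98 − 97)/(3/2) = 2/3, q_R = (140 − 97)/(3/2) = 86/3.
Total output Q = 194/3, so price P = 182 - (3/2)·(194/3) = 85.

85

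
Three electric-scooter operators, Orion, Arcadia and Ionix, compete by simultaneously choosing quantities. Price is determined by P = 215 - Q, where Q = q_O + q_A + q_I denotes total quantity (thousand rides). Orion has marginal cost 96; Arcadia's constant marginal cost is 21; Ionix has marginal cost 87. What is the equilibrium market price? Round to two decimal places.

Orion's profit: π_O = (215 - Q)q_O - (96q_O). Setting ∂π_O/∂q_O = 0: 119 - 2q_O - (q_A + q_I) = 0.
Arcadia's profit: π_A = (215 - Q)q_A - (21q_A). Setting ∂π_A/∂q_A = 0: 194 - 2q_A - (q_O + q_I) = 0.
Ionix's first-order condition: 128 - 2q_I - (q_O + q_A) = 0.
Adding the 3 first-order conditions: 441 − 4Q = 0, so Q = 441/4.
Back-substituting: q_O = (119 − 441/4) = 35/4, q_A = (194 − 441/4) = 335/4, q_I = (128 − 441/4) = 71/4.
Total output Q = 441/4, so price P = 215 - 441/4 = 419/4.

104.75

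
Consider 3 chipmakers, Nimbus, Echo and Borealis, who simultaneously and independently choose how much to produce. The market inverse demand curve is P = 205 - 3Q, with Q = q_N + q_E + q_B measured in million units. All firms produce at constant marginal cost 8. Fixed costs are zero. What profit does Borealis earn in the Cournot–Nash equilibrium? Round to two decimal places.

808.52

A representative firm's profit is π_i = q_i(205 - 3Q) - 8q_i.
Setting ∂π_i/∂q_i = 0 with rivals' quantities fixed: 197 - 6q_i - 3·Σ_{j≠i} q_j = 0.
By symmetry each firm produces the same amount; substituting Σ_{j≠i} q_j = 2q_i yields q_i = 197/12.
Price P = 205 - 3·(197/4) = 229/4.
Borealis's profit: (229/4 - 8)·(197/12) = 808.5208.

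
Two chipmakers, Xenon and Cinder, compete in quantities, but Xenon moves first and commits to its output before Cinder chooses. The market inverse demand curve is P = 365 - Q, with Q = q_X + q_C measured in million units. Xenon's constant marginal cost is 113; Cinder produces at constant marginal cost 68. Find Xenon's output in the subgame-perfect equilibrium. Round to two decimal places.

103.50

The follower Cinder best-responds to any q_X: π_C = (365 - Q)q_C - 68q_C.
Follower FOC: 297 - q_X - 2q_C = 0, so q_C(q_X) = (297 - q_X)/2.
The leader anticipates this reaction. Substituting into P = 365 - Q gives P = 433/2 - (1/2)q_X, so π_X = (433/2 - (1/2)q_X)q_X - 113q_X.
Leader FOC: 207/2 - q_X = 0, so q_X = 207/2.
Then q_C = (297 - 207/2)/2 = 387/4.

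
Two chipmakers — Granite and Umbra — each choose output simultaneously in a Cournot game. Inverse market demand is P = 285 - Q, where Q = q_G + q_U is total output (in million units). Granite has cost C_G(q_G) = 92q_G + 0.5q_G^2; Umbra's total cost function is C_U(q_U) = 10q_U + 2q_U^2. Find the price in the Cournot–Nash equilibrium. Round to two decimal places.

Granite's profit: π_G = (285 - Q)q_G - (92q_G + (1/2)q_G²). Setting ∂π_G/∂q_G = 0: 193 - 3q_G - (q_U) = 0.
Umbra's first-order condition: 275 - 6q_U - (q_G) = 0.
Rearranging gives the reaction functions q_G = (193 - q_U)/3 and q_U = (275 - q_G)/6.
Substituting one into the other gives q_G = 883/17 and q_U = 632/17.
Total output Q = 1515/17, so price P = 285 - 1515/17 = 195.8824.

195.88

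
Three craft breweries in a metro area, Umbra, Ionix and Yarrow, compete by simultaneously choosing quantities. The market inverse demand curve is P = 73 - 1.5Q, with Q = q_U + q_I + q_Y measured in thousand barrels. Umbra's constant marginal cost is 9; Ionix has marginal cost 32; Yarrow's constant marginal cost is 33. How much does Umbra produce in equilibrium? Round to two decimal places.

18.50

Umbra's profit: π_U = (73 - 1.5Q)q_U - (9q_U). Setting ∂π_U/∂q_U = 0: 64 - 3q_U - (3/2)(q_I + q_Y) = 0.
Ionix's profit: π_I = (73 - 1.5Q)q_I - (32q_I). Setting ∂π_I/∂q_I = 0: 41 - 3q_I - (3/2)(q_U + q_Y) = 0.
Yarrow's first-order condition: 40 - 3q_Y - (3/2)(q_U + q_I) = 0.
Adding the 3 first-order conditions: 145 − 6Q = 0, so Q = 145/6.
Back-substituting: q_U = (64 − 145/4)/(3/2) = 37/2, q_I = (41 − 145/4)/(3/2) = 19/6, q_Y = (40 − 145/4)/(3/2) = 5/2.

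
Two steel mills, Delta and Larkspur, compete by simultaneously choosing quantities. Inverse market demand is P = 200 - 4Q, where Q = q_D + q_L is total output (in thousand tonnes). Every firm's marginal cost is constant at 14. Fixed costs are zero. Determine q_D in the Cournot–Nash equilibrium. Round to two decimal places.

Each firm earns π_i = (200 - 4Q)q_i - 14q_i.
First-order condition (treating rivals' output as given): 186 - 8q_i - 4q_j = 0.
By symmetry each firm produces the same amount; substituting q_j = q_i yields q_i = 186/12 = 31/2.

15.50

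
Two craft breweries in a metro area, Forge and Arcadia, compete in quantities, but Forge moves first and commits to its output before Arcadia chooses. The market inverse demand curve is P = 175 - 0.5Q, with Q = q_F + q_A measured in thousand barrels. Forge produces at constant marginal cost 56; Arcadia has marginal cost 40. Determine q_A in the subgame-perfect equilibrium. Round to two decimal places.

83.50

The follower Arcadia best-responds to any q_F: π_A = (175 - 0.5Q)q_A - 40q_A.
Setting the follower's marginal profit to zero, 135 - (1/2)q_F - q_A = 0, i.e. q_A = (135 - (1/2)q_F).
Forge substitutes q_A(q_F) into its own profit: π_F = q_F(175 - (1/2)q_F - (135 - (1/2)q_F)/2) - 56q_F = (215/2 - (1/4)q_F)q_F - 56q_F.
Leader FOC: 103/2 - (1/2)q_F = 0, so q_F = 103.
Then q_A = (135 - (1/2)·103) = 167/2.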